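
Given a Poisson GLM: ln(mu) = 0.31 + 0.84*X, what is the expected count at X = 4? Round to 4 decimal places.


Linear predictor: eta = 0.31 + (0.84)(4) = 3.6700.
Expected count: mu = exp(3.6700) = 39.2519.

39.2519


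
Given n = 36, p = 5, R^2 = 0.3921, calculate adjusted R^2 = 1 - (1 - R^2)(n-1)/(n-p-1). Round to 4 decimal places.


Adjusted R^2 = 1 - (1 - R^2) * (n-1)/(n-p-1).
(1 - R^2) = 0.6079.
(n-1)/(n-p-1) = 35/30.
(1 - R^2) * (n-1) = 0.6079 * 35 = 21.2765.
Divide by (n-p-1): 21.2765 / 30 = 0.7092.
Adj R^2 = 1 - 0.7092 = 0.2908.

0.2908


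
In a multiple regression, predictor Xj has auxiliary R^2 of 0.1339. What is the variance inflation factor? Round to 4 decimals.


Denominator: 1 - 0.1339 = 0.8661.
VIF = 1 / 0.8661 = 1.1546.

1.1546


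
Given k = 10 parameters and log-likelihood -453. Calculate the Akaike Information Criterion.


Compute:
2k = 2*10 = 20.
-2*loglik = -2*(-453) = 906.
AIC = 20 + 906 = 926.

926


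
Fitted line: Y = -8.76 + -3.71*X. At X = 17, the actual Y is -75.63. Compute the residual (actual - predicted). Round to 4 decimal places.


Fitted value at X = 17 is yhat = -8.76 + -3.71*17 = -71.8300.
Residual = -75.63 - -71.8300 = -3.8000.

-3.8000


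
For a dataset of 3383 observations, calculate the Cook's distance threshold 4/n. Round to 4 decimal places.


The threshold is 4/n.
4/3383 = 0.0012.

0.0012


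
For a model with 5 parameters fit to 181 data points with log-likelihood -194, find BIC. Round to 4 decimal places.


Compute k*ln(n) = 5*ln(181) = 5*5.198497 = 25.992485.
Then -2*loglik = 388.
BIC = 25.992485 + 388 = 413.992485, which rounds to 413.9925.

413.9925


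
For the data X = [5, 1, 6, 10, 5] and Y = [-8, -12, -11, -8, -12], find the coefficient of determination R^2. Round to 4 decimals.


Fit the OLS line: b0 = -12.4806, b1 = 0.4223.
SSres = 9.4515.
SStot = 16.8000.
R^2 = 1 - 9.4515/16.8000 = 0.4374.

0.4374


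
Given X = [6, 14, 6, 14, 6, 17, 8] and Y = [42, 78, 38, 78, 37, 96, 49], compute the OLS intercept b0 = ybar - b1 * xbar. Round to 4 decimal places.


First find the slope: b1 = 5.0452.
Means: xbar = 10.1429, ybar = 59.7143.
b0 = ybar - b1 * xbar = 59.7143 - 5.0452 * 10.1429 = 8.5419.

8.5419


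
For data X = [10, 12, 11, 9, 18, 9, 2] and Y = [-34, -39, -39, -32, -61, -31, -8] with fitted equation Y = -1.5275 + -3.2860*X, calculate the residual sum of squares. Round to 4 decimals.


For each point, residual = actual - predicted.
Residuals: [0.3875, 1.9595, -1.3265, -0.8985, -0.3245, 0.1015, 0.0995].
Sum of squared residuals = 6.6822.

6.6822


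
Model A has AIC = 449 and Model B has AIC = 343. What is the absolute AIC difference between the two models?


Compute |449 - 343| = 106.
Model B has the smaller AIC.

106


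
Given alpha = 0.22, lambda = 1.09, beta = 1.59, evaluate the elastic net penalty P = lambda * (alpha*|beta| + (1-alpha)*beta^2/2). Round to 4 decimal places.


Compute:
L1 = 0.22 * 1.59 = 0.3498.
L2 = 0.78 * 1.59^2 / 2 = 0.9860.
Penalty = 1.09 * (0.3498 + 0.9860) = 1.4560.

1.4560


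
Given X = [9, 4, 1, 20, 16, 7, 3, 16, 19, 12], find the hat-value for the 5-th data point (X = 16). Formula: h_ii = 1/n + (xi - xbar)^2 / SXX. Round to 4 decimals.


Mean of X: xbar = 10.7000.
SXX = 428.1000.
For X = 16: h = 1/10 + (16 - 10.7000)^2/428.1000 = 0.1656.

0.1656


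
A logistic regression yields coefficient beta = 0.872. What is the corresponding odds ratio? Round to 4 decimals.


exp(0.872) = 2.3917.
So the odds ratio is 2.3917.

2.3917


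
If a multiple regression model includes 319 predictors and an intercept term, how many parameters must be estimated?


Total coefficients = number of predictors + 1 (for the intercept).
= 319 + 1 = 320.

320


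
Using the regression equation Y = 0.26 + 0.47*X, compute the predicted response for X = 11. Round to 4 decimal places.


Plug X = 11 into Y = 0.26 + 0.47*X:
Y = 0.26 + 5.1700 = 5.4300.

5.4300


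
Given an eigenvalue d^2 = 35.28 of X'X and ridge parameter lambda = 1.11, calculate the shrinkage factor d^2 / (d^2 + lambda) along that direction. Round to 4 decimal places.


Compute the denominator: 35.28 + 1.11 = 36.3900.
Shrinkage factor = 35.28 / 36.3900 = 0.9695.

0.9695


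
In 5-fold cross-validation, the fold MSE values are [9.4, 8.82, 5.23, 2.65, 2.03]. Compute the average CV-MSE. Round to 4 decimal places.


Total MSE across folds = 28.1300.
CV-MSE = 28.1300/5 = 5.6260.

5.6260


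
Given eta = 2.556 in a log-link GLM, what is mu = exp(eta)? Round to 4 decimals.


Apply the inverse link:
mu = e^2.556 = 12.8842.

12.8842


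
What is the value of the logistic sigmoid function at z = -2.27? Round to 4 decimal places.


exp(2.2700) = 9.6794.
1 + exp(-z) = 10.6794.
sigmoid = 1/10.6794 = 0.0936.

0.0936


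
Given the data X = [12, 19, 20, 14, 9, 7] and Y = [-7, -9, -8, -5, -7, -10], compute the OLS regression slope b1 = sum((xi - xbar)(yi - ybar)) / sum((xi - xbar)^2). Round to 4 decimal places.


Calculate xbar = 13.5000, ybar = -7.6667.
S_xx = 137.5000, S_xy = 3.0000.
Using b1 = S_xy / S_xx = 3.0000 / 137.5000, we get b1 = 0.0218.

0.0218


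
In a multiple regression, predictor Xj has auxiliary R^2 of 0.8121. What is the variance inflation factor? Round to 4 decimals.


VIF = 1 / (1 - 0.8121).
= 1 / 0.1879 = 5.3220.

5.3220


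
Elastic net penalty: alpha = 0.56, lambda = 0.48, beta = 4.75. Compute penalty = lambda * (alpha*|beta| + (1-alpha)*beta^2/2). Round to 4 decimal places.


Compute:
L1 = 0.56 * 4.75 = 2.6600.
L2 = 0.44 * 4.75^2 / 2 = 4.9638.
Penalty = 0.48 * (2.6600 + 4.9638) = 3.6594.

3.6594


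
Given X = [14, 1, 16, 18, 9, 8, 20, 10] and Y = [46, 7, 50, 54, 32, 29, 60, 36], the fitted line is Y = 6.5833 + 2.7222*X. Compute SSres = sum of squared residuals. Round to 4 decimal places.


Compute predicted values, then residuals = yi - yhat_i.
Residuals: [1.3059, -2.3055, -0.1385, -1.5829, 0.9169, 0.6391, -1.0273, 2.1947].
SSres = sum(residual^2) = 16.6667.

16.6667


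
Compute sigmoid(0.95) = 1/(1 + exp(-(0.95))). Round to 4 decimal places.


Compute exp(-0.9500) = 0.3867.
Sigmoid = 1 / (1 + 0.3867) = 1 / 1.3867 = 0.7211.

0.7211


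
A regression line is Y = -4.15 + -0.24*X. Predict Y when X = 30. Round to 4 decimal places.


Plug X = 30 into Y = -4.15 + -0.24*X:
Y = -4.15 + -7.2000 = -11.3500.

-11.3500


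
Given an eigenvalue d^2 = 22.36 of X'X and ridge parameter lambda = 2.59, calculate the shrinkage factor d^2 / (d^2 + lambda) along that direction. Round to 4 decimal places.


Denominator = d^2 + lambda = 22.36 + 2.59 = 24.9500.
Shrinkage = 22.36 / 24.9500 = 0.8962.

0.8962


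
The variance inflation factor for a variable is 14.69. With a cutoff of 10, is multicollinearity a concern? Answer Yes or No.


The threshold is 10.
VIF = 14.69 is >= 10.
Multicollinearity indication: Yes.

Yes


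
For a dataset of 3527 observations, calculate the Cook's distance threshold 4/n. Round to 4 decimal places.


Cook's distance cutoff = 4/n = 4/3527.
= 0.0011.

0.0011


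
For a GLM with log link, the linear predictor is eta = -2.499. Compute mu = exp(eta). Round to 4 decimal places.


The inverse log link gives:
mu = exp(-2.499) = 0.0822.

0.0822


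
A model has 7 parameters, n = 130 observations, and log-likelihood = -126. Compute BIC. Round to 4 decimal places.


k * ln(n) = 7 * ln(130) = 7 * 4.867534 = 34.072738.
-2 * loglik = -2 * (-126) = 252.
BIC = 34.072738 + 252 = 286.072738, which rounds to 286.0727.

286.0727


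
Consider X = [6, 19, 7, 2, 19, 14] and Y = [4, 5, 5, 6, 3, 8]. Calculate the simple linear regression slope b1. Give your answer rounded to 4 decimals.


Calculate xbar = 11.1667, ybar = 5.1667.
S_xx = 258.8333, S_xy = -11.1667.
Using b1 = S_xy / S_xx = -11.1667 / 258.8333, we get b1 = -0.0431.

-0.0431


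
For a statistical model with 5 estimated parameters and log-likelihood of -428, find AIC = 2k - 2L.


AIC = 2k - 2*loglik = 2(5) - 2(-428).
= 10 + 856 = 866.

866


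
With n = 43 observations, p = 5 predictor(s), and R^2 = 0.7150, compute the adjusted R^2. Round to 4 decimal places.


Adjusted R^2 = 1 - (1 - R^2) * (n-1)/(n-p-1).
(1 - R^2) = 0.2850.
(n-1)/(n-p-1) = 42/37.
(1 - R^2) * (n-1) = 0.2850 * 42 = 11.9700.
Divide by (n-p-1): 11.9700 / 37 = 0.3235.
Adj R^2 = 1 - 0.3235 = 0.6765.

0.6765


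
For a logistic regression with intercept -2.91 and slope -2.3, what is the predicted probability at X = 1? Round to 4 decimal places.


z = -2.91 + -2.3 * 1 = -5.2100.
Sigmoid: P = 1 / (1 + exp(5.2100)) = 0.0054.

0.0054


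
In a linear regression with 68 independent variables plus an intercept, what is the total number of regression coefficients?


Total coefficients = number of predictors + 1 (for the intercept).
= 68 + 1 = 69.

69


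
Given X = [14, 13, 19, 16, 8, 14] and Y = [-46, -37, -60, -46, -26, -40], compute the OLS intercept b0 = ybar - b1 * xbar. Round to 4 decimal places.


First find the slope: b1 = -3.0152.
Means: xbar = 14.0000, ybar = -42.5000.
b0 = ybar - b1 * xbar = -42.5000 - -3.0152 * 14.0000 = -0.2879.

-0.2879


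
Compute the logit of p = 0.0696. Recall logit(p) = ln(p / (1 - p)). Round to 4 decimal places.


1 - p = 0.9304.
p/(1-p) = 0.0748.
logit = ln(0.0748) = -2.5929.

-2.5929


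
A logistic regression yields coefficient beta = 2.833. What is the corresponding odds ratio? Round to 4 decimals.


The odds ratio is computed as:
OR = e^(2.833) = 16.9964.

16.9964


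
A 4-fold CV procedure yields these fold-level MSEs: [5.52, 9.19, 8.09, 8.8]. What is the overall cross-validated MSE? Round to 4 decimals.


Add all fold MSEs: 31.6000.
Divide by k = 4: 31.6000/4 = 7.9000.

7.9000


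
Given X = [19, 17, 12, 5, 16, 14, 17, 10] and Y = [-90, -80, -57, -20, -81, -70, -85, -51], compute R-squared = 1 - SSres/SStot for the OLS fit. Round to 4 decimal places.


The fitted line is Y = 2.4661 + -5.0339*X.
SSres = 53.8305, SStot = 3791.5000.
R^2 = 1 - SSres/SStot = 0.9858.

0.9858


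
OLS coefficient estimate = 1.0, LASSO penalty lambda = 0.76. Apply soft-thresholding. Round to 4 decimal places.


Absolute value: |1.0| = 1.0.
Compare to lambda = 0.76.
Since |beta| > lambda, coefficient = sign(beta)*(|beta| - lambda) = 0.2400.

0.2400


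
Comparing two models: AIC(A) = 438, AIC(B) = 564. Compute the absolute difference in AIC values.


Absolute difference = |438 - 564| = 126.
The model with lower AIC (A) is preferred.

126


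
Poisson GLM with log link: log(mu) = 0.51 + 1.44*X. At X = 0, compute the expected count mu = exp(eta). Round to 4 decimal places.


Linear predictor: eta = 0.51 + (1.44)(0) = 0.5100.
Expected count: mu = exp(0.5100) = 1.6653.

1.6653


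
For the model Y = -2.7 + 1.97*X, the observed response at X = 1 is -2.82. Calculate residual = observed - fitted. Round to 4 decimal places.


Compute yhat = -2.7 + (1.97)(1) = -0.7300.
Residual = actual - predicted = -2.82 - -0.7300 = -2.0900.

-2.0900


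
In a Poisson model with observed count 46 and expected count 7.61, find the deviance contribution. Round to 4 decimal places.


First: ln(46/7.61) = 1.799178.
Then: 46 * 1.799178 = 82.762188.
y - mu = 46 - 7.61 = 38.39.
D = 2(82.762188 - 38.39) = 88.744376, which rounds to 88.7444.

88.7444


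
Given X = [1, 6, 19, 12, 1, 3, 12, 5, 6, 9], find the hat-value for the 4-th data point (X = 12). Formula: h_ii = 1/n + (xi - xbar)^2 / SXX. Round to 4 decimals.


n = 10, xbar = 7.4000.
SXX = sum((xi - xbar)^2) = 290.4000.
h = 1/10 + (12 - 7.4000)^2 / 290.4000 = 0.1729.

0.1729


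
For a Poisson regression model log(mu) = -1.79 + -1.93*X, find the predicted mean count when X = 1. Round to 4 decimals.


Linear predictor: eta = -1.79 + (-1.93)(1) = -3.7200.
Expected count: mu = exp(-3.7200) = 0.0242.

0.0242


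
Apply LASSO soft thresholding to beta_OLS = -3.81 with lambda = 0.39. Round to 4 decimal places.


|beta_OLS| = 3.81.
lambda = 0.39.
Since |beta| > lambda, coefficient = sign(beta)*(|beta| - lambda) = -3.4200.
Result = -3.4200.

-3.4200


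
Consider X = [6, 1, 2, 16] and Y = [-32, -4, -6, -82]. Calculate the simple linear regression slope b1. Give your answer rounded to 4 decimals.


The sample means are xbar = 6.2500 and ybar = -31.0000.
Compute S_xx = 140.7500 and S_xy = -745.0000.
Slope b1 = S_xy / S_xx = -745.0000 / 140.7500 = -5.2931.

-5.2931


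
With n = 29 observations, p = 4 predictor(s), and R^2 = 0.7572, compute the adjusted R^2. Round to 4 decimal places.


Adjusted R^2 = 1 - (1 - R^2) * (n-1)/(n-p-1).
(1 - R^2) = 0.2428.
(n-1)/(n-p-1) = 28/24.
(1 - R^2) * (n-1) = 0.2428 * 28 = 6.7984.
Divide by (n-p-1): 6.7984 / 24 = 0.2833.
Adj R^2 = 1 - 0.2833 = 0.7167.

0.7167


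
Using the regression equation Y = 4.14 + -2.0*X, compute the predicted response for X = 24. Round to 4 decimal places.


Plug X = 24 into Y = 4.14 + -2.0*X:
Y = 4.14 + -48.0000 = -43.8600.

-43.8600


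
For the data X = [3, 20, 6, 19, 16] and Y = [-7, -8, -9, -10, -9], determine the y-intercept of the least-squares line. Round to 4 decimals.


The slope is b1 = -0.0766.
Sample means are xbar = 12.8000 and ybar = -8.6000.
Intercept: b0 = -8.6000 - (-0.0766)(12.8000) = -7.6194.

-7.6194


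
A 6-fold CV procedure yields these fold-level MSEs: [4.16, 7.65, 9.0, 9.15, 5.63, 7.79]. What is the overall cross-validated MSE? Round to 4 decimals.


Sum of fold MSEs = 43.3800.
Average = 43.3800 / 6 = 7.2300.

7.2300


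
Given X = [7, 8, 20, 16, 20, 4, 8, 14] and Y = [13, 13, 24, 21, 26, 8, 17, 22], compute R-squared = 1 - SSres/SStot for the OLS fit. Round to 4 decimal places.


Fit the OLS line: b0 = 6.2301, b1 = 0.9707.
SSres = 22.6444.
SStot = 276.0000.
R^2 = 1 - 22.6444/276.0000 = 0.9180.

0.9180


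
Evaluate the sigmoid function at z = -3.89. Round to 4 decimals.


First, exp(3.8900) = 48.9109.
Then sigma(z) = 1/(1 + 48.9109) = 0.0200.

0.0200


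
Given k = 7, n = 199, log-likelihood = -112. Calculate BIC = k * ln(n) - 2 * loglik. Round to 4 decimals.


Compute k*ln(n) = 7*ln(199) = 7*5.293305 = 37.053135.
Then -2*loglik = 224.
BIC = 37.053135 + 224 = 261.053135, which rounds to 261.0531.

261.0531


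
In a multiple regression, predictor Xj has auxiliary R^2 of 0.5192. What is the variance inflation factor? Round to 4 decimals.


Denominator: 1 - 0.5192 = 0.4808.
VIF = 1 / 0.4808 = 2.0799.

2.0799


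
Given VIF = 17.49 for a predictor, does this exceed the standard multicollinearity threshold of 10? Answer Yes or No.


The threshold is 10.
VIF = 17.49 is >= 10.
Multicollinearity indication: Yes.

Yes


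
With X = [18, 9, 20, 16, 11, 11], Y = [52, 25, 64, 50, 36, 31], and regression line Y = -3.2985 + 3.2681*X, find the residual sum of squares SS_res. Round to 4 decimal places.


Predicted values from Y = -3.2985 + 3.2681*X.
Residuals: [-3.5273, -1.1144, 1.9365, 1.0089, 3.3494, -1.6506].
SSres = 32.3946.

32.3946


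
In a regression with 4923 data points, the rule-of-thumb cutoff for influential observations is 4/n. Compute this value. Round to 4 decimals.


Cook's distance cutoff = 4/n = 4/4923.
= 0.0008.

0.0008


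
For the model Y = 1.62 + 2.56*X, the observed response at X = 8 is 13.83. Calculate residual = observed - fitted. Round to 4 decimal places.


Predicted = 1.62 + 2.56 * 8 = 22.1000.
Residual = 13.83 - 22.1000 = -8.2700.

-8.2700


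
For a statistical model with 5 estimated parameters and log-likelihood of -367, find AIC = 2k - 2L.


AIC = 2*5 - 2*(-367).
= 10 + 734 = 744.

744


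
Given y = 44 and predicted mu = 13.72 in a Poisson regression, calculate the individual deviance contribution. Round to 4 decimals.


y/mu = 44/13.72 = 3.206997 (approx.), and ln(44/13.72) = 1.165335.
y * ln(y/mu) = 44 * 1.165335 = 51.274740.
y - mu = 30.28.
D = 2 * (51.274740 - 30.28) = 41.989480, which rounds to 41.9895.

41.9895


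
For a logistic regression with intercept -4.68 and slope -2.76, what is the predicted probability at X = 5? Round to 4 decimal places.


Linear predictor: z = -4.68 + -2.76 * 5 = -18.4800.
P = 1/(1 + exp(18.4800)) = 1/(1 + 106111395.3716) = 0.0000.

0.0000


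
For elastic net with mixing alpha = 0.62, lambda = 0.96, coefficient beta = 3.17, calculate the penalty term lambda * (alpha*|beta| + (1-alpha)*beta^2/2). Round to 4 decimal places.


alpha * |beta| = 0.62 * 3.17 = 1.9654.
(1-alpha) * beta^2/2 = 0.38 * 10.0489/2 = 1.9093.
Total = 0.96 * (1.9654 + 1.9093) = 3.7197.

3.7197


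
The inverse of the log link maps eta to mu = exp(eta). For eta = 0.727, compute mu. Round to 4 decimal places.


Apply the inverse link:
mu = e^0.727 = 2.0689.

2.0689


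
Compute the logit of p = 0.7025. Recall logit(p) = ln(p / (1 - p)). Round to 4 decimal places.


The odds are p/(1-p) = 0.7025 / 0.2975 = 2.3613.
logit(p) = ln(2.3613) = 0.8592.

0.8592


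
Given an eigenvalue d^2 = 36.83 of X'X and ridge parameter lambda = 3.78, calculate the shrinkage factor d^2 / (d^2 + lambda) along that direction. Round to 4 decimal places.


Compute the denominator: 36.83 + 3.78 = 40.6100.
Shrinkage factor = 36.83 / 40.6100 = 0.9069.

0.9069


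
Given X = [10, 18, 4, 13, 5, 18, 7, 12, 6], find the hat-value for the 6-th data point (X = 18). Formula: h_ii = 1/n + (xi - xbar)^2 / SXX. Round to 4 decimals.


Mean of X: xbar = 10.3333.
SXX = 226.0000.
For X = 18: h = 1/9 + (18 - 10.3333)^2/226.0000 = 0.3712.

0.3712


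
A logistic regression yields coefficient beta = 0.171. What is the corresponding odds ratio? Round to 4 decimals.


The odds ratio is computed as:
OR = e^(0.171) = 1.1865.

1.1865


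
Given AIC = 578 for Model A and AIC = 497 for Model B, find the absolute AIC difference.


Compute |578 - 497| = 81.
Model B has the smaller AIC.

81


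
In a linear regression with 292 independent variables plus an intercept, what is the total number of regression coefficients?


Each predictor gets one coefficient, plus one intercept.
Total parameters = 292 + 1 = 293.

293


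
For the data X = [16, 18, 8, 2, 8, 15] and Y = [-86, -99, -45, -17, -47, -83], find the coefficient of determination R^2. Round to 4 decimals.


The fitted line is Y = -5.8764 + -5.1006*X.
SSres = 8.0883, SStot = 4920.8333.
R^2 = 1 - SSres/SStot = 0.9984.

0.9984


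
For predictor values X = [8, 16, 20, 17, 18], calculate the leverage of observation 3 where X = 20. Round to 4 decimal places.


Mean of X: xbar = 15.8000.
SXX = 84.8000.
For X = 20: h = 1/5 + (20 - 15.8000)^2/84.8000 = 0.4080.

0.4080


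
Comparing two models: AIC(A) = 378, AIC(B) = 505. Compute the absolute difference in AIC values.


Absolute difference = |378 - 505| = 127.
The model with lower AIC (A) is preferred.

127


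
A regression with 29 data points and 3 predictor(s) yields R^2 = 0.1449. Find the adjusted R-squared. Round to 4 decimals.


Adjusted R^2 = 1 - (1 - R^2) * (n-1)/(n-p-1).
(1 - R^2) = 0.8551.
(n-1)/(n-p-1) = 28/25.
(1 - R^2) * (n-1) = 0.8551 * 28 = 23.9428.
Divide by (n-p-1): 23.9428 / 25 = 0.9577.
Adj R^2 = 1 - 0.9577 = 0.0423.

0.0423


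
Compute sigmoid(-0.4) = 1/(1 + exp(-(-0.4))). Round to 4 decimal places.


exp(0.4000) = 1.4918.
1 + exp(-z) = 2.4918.
sigmoid = 1/2.4918 = 0.4013.

0.4013


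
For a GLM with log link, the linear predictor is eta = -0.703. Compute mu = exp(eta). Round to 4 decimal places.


mu = exp(eta) = exp(-0.703).
= 0.4951.

0.4951


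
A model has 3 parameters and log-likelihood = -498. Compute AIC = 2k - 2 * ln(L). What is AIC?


Compute:
2k = 2*3 = 6.
-2*loglik = -2*(-498) = 996.
AIC = 6 + 996 = 1002.

1002


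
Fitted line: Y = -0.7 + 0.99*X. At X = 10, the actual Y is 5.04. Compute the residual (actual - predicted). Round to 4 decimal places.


Compute yhat = -0.7 + (0.99)(10) = 9.2000.
Residual = actual - predicted = 5.04 - 9.2000 = -4.1600.

-4.1600


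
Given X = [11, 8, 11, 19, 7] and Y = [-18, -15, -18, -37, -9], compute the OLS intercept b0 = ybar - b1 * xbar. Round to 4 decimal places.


First find the slope: b1 = -2.2027.
Means: xbar = 11.2000, ybar = -19.4000.
b0 = ybar - b1 * xbar = -19.4000 - -2.2027 * 11.2000 = 5.2703.

5.2703


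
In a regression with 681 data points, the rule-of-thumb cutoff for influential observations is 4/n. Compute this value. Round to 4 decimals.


Using the rule of thumb:
Threshold = 4 / 681 = 0.0059.

0.0059


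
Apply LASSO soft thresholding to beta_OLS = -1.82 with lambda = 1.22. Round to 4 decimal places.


Absolute value: |-1.82| = 1.82.
Compare to lambda = 1.22.
Since |beta| > lambda, coefficient = sign(beta)*(|beta| - lambda) = -0.6000.

-0.6000


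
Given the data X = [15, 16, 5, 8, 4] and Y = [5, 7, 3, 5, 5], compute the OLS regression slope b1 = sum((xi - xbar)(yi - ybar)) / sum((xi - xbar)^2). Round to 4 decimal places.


First compute the means: xbar = 9.6000, ybar = 5.0000.
Then S_xx = sum((xi - xbar)^2) = 125.2000.
S_xy = sum((xi - xbar)(yi - ybar)) = 22.0000.
b1 = S_xy / S_xx = 22.0000 / 125.2000 = 0.1757.

0.1757


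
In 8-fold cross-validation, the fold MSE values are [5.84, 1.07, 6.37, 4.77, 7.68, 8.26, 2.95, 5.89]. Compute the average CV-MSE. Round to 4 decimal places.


Add all fold MSEs: 42.8300.
Divide by k = 8: 42.8300/8 = 5.3538.

5.3538


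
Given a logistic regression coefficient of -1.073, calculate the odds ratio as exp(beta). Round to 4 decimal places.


Odds ratio = exp(beta) = exp(-1.073).
= 0.3420.

0.3420


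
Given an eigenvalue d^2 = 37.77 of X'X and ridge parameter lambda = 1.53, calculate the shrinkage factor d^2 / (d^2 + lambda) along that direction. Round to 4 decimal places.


d^2 + lambda = 37.77 + 1.53 = 39.3000.
Shrinkage factor = 37.77/39.3000 = 0.9611.

0.9611


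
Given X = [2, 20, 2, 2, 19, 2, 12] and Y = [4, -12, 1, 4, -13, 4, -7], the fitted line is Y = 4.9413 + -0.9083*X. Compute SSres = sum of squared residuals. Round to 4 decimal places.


Predicted values from Y = 4.9413 + -0.9083*X.
Residuals: [0.8753, 1.2247, -2.1247, 0.8753, -0.6836, 0.8753, -1.0417].
SSres = 9.8651.

9.8651


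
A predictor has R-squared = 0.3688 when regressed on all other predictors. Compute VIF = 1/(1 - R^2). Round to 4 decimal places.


Using VIF = 1/(1 - R^2_j):
1 - 0.3688 = 0.6312.
VIF = 1.5843.

1.5843


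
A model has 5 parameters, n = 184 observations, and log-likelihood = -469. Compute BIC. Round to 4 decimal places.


ln(184) = 5.214936.
k * ln(n) = 5 * 5.214936 = 26.074680.
-2L = 938.
BIC = 26.074680 + 938 = 964.074680, which rounds to 964.0747.

964.0747


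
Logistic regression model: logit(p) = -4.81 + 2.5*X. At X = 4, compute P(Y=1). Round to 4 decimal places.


Compute z = -4.81 + (2.5)(4) = 5.1900.
exp(-z) = 0.0056.
P = 1/(1 + 0.0056) = 0.9945.

0.9945


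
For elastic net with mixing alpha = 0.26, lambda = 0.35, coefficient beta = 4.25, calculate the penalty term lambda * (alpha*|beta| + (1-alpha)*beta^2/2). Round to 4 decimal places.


Compute:
L1 = 0.26 * 4.25 = 1.1050.
L2 = 0.74 * 4.25^2 / 2 = 6.6831.
Penalty = 0.35 * (1.1050 + 6.6831) = 2.7258.

2.7258


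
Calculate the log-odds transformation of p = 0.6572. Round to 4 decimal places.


The odds are p/(1-p) = 0.6572 / 0.3428 = 1.9172.
logit(p) = ln(1.9172) = 0.6508.

0.6508


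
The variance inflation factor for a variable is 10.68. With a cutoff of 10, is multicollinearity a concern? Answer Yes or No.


Compare VIF = 10.68 to the threshold of 10.
10.68 >= 10, so the answer is Yes.

Yes


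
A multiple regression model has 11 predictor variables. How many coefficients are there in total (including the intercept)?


Including the intercept, the model has 11 predictor coefficients + 1 intercept.
Total = 12.

12


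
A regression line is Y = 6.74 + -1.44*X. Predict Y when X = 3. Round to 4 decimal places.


Predicted value:
Y = 6.74 + (-1.44)(3) = 6.74 + -4.3200 = 2.4200.

2.4200


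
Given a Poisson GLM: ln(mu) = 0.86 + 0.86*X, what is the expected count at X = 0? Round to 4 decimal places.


Compute eta = 0.86 + 0.86 * 0 = 0.8600.
Apply inverse link: mu = e^0.8600 = 2.3632.

2.3632


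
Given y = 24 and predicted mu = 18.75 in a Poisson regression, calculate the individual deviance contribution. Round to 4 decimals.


y/mu = 24/18.75 = 1.280000 (approx.), and ln(24/18.75) = 0.246860.
y * ln(y/mu) = 24 * 0.246860 = 5.924640.
y - mu = 5.25.
D = 2 * (5.924640 - 5.25) = 1.349280, which rounds to 1.3493.

1.3493


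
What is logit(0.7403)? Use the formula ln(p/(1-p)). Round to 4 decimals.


Compute the odds: 0.7403/0.2597 = 2.8506.
Take the natural log: ln(2.8506) = 1.0475.

1.0475


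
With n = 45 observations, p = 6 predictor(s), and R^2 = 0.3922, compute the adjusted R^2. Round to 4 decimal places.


Adjusted R^2 = 1 - (1 - R^2) * (n-1)/(n-p-1).
(1 - R^2) = 0.6078.
(n-1)/(n-p-1) = 44/38.
(1 - R^2) * (n-1) = 0.6078 * 44 = 26.7432.
Divide by (n-p-1): 26.7432 / 38 = 0.7038.
Adj R^2 = 1 - 0.7038 = 0.2962.

0.2962


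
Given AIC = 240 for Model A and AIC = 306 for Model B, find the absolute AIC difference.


Compute |240 - 306| = 66.
Model A has the smaller AIC.

66


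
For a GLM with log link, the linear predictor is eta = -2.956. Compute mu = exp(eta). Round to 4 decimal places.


mu = exp(eta) = exp(-2.956).
= 0.0520.

0.0520


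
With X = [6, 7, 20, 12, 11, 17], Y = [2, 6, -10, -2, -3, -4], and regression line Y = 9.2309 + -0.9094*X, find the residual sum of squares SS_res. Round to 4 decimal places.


For each point, residual = actual - predicted.
Residuals: [-1.7745, 3.1349, -1.0429, -0.3181, -2.2275, 2.2289].
Sum of squared residuals = 24.0950.

24.0950


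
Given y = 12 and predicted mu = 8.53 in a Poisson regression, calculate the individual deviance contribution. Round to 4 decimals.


First: ln(12/8.53) = 0.341317.
Then: 12 * 0.341317 = 4.095804.
y - mu = 12 - 8.53 = 3.47.
D = 2(4.095804 - 3.47) = 1.251608, which rounds to 1.2516.

1.2516


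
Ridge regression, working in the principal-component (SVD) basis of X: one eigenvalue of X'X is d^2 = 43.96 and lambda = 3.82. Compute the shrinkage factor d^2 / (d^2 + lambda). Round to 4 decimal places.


Compute the denominator: 43.96 + 3.82 = 47.7800.
Shrinkage factor = 43.96 / 47.7800 = 0.9201.

0.9201


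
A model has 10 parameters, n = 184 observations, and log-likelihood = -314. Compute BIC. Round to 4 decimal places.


Compute k*ln(n) = 10*ln(184) = 10*5.214936 = 52.149360.
Then -2*loglik = 628.
BIC = 52.149360 + 628 = 680.149360, which rounds to 680.1494.

680.1494


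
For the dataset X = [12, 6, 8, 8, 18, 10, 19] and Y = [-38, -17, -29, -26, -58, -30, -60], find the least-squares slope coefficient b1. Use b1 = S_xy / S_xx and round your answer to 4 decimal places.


First compute the means: xbar = 11.5714, ybar = -36.8571.
Then S_xx = sum((xi - xbar)^2) = 155.7143.
S_xy = sum((xi - xbar)(yi - ybar)) = -496.5714.
b1 = S_xy / S_xx = -496.5714 / 155.7143 = -3.1890.

-3.1890


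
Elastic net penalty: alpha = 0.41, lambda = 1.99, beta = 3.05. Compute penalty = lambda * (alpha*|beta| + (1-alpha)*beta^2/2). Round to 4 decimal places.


L1 component = 0.41 * |3.05| = 1.2505.
L2 component = 0.59 * 3.05^2 / 2 = 2.7442.
Penalty = 1.99 * (1.2505 + 2.7442) = 1.99 * 3.9947 = 7.9495.

7.9495


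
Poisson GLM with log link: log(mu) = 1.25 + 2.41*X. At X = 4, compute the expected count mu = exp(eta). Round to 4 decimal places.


eta = 1.25 + 2.41 * 4 = 10.8900.
mu = exp(10.8900) = 53637.3000.

53637.3000


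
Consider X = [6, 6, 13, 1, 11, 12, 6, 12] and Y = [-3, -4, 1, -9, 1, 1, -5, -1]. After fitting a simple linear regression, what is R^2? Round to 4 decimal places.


The fitted line is Y = -9.1698 + 0.8113*X.
SSres = 7.0189, SStot = 89.8750.
R^2 = 1 - SSres/SStot = 0.9219.

0.9219


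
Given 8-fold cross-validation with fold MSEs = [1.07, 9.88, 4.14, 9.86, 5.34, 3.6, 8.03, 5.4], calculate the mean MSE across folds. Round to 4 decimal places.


Sum of fold MSEs = 47.3200.
Average = 47.3200 / 8 = 5.9150.

5.9150


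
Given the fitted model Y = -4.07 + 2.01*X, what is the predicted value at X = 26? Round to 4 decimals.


Substitute X = 26 into the equation:
Y = -4.07 + 2.01 * 26 = -4.07 + 52.2600 = 48.1900.

48.1900


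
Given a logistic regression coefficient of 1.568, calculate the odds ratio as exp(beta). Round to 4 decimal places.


Odds ratio = exp(beta) = exp(1.568).
= 4.7970.

4.7970


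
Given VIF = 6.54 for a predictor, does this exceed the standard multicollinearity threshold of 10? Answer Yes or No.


Check: VIF = 6.54 vs threshold = 10.
Since 6.54 < 10, the answer is No.

No


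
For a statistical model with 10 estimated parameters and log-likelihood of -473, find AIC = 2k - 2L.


AIC = 2k - 2*loglik = 2(10) - 2(-473).
= 20 + 946 = 966.

966


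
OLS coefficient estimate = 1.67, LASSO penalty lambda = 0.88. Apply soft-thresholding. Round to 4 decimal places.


Check: |1.67| = 1.67 vs lambda = 0.88.
Since |beta| > lambda, coefficient = sign(beta)*(|beta| - lambda) = 0.7900.
Soft-thresholded coefficient = 0.7900.

0.7900


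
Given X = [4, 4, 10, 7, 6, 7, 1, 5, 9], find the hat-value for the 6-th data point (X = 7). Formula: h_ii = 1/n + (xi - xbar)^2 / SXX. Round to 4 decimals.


Compute xbar = 5.8889 with n = 9 observations.
SXX = 60.8889.
Leverage = 1/9 + (7 - 5.8889)^2/60.8889 = 0.1314.

0.1314


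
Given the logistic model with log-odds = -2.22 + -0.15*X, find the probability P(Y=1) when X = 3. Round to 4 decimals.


Linear predictor: z = -2.22 + -0.15 * 3 = -2.6700.
P = 1/(1 + exp(2.6700)) = 1/(1 + 14.4400) = 0.0648.

0.0648


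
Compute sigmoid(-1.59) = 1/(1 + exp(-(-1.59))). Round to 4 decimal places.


First, exp(1.5900) = 4.9037.
Then sigma(z) = 1/(1 + 4.9037) = 0.1694.

0.1694


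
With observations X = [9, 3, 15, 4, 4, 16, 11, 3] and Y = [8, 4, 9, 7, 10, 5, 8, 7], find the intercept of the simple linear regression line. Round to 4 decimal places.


First find the slope: b1 = 0.0232.
Means: xbar = 8.1250, ybar = 7.2500.
b0 = ybar - b1 * xbar = 7.2500 - 0.0232 * 8.1250 = 7.0616.

7.0616


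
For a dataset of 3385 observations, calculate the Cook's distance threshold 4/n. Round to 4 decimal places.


Using the rule of thumb:
Threshold = 4 / 3385 = 0.0012.

0.0012


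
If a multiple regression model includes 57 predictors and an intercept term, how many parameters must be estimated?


Each predictor gets one coefficient, plus one intercept.
Total parameters = 57 + 1 = 58.

58


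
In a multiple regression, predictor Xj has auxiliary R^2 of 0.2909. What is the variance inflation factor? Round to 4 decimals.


VIF = 1 / (1 - 0.2909).
= 1 / 0.7091 = 1.4102.

1.4102


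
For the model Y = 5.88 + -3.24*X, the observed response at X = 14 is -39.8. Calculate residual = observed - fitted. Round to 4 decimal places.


Compute yhat = 5.88 + (-3.24)(14) = -39.4800.
Residual = actual - predicted = -39.8 - -39.4800 = -0.3200.

-0.3200


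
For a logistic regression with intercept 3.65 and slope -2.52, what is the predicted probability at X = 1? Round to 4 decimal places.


z = 3.65 + -2.52 * 1 = 1.1300.
Sigmoid: P = 1 / (1 + exp(-1.1300)) = 0.7558.

0.7558


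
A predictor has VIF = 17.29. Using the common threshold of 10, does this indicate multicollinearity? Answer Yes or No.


The threshold is 10.
VIF = 17.29 is >= 10.
Multicollinearity indication: Yes.

Yes


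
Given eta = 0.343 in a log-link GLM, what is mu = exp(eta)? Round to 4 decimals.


mu = exp(eta) = exp(0.343).
= 1.4092.

1.4092


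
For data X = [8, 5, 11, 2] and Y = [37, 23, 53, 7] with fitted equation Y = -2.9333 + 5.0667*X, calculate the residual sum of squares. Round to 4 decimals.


For each point, residual = actual - predicted.
Residuals: [-0.6003, 0.5998, 0.1996, -0.2001].
Sum of squared residuals = 0.8000.

0.8000


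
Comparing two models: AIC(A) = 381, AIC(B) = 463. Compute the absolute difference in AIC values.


Compute |381 - 463| = 82.
Model A has the smaller AIC.

82


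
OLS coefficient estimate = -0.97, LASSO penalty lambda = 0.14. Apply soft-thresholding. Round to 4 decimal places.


Absolute value: |-0.97| = 0.97.
Compare to lambda = 0.14.
Since |beta| > lambda, coefficient = sign(beta)*(|beta| - lambda) = -0.8300.

-0.8300


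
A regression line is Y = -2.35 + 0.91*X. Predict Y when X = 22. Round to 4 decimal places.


Predicted value:
Y = -2.35 + (0.91)(22) = -2.35 + 20.0200 = 17.6700.

17.6700


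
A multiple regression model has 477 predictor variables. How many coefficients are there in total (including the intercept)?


Total coefficients = number of predictors + 1 (for the intercept).
= 477 + 1 = 478.

478


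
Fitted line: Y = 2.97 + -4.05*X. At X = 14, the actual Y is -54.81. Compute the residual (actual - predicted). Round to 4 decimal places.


Fitted value at X = 14 is yhat = 2.97 + -4.05*14 = -53.7300.
Residual = -54.81 - -53.7300 = -1.0800.

-1.0800


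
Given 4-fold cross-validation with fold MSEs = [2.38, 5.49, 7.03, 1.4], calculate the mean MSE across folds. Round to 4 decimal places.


Total MSE across folds = 16.3000.
CV-MSE = 16.3000/4 = 4.0750.

4.0750


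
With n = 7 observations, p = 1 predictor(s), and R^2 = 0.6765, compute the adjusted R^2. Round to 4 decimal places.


Plug in: Adj R^2 = 1 - (1 - 0.6765) * 6/5.
= 1 - 0.3235 * 6/5
= 1 - 1.9410 / 5
= 1 - 0.3882 = 0.6118.

0.6118


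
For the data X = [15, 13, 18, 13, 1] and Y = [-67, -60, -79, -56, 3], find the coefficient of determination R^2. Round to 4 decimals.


The fitted line is Y = 7.0571 + -4.9048*X.
SSres = 17.2762, SStot = 4058.8000.
R^2 = 1 - SSres/SStot = 0.9957.

0.9957


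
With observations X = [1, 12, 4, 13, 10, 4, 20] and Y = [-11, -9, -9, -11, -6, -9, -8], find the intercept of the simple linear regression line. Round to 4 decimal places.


Compute b1 = 0.0843 from the OLS formula.
With xbar = 9.1429 and ybar = -9.0000, the intercept is:
b0 = -9.0000 - 0.0843 * 9.1429 = -9.7711.

-9.7711


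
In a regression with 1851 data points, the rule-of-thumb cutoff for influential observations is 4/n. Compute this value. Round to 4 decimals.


The threshold is 4/n.
4/1851 = 0.0022.

0.0022


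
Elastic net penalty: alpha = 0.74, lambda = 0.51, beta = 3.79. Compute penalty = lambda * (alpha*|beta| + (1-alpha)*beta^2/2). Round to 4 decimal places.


Compute:
L1 = 0.74 * 3.79 = 2.8046.
L2 = 0.26 * 3.79^2 / 2 = 1.8673.
Penalty = 0.51 * (2.8046 + 1.8673) = 2.3827.

2.3827


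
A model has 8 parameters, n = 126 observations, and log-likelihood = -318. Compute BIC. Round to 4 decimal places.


Compute k*ln(n) = 8*ln(126) = 8*4.836282 = 38.690256.
Then -2*loglik = 636.
BIC = 38.690256 + 636 = 674.690256, which rounds to 674.6903.

674.6903


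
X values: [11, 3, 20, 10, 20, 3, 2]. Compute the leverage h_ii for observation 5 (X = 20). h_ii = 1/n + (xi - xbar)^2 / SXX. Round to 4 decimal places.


n = 7, xbar = 9.8571.
SXX = sum((xi - xbar)^2) = 362.8571.
h = 1/7 + (20 - 9.8571)^2 / 362.8571 = 0.4264.

0.4264


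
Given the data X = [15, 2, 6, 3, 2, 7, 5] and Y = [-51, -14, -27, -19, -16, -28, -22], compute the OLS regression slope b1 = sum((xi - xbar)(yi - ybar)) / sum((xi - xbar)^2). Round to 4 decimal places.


Calculate xbar = 5.7143, ybar = -25.2857.
S_xx = 123.4286, S_xy = -338.5714.
Using b1 = S_xy / S_xx = -338.5714 / 123.4286, we get b1 = -2.7431.

-2.7431


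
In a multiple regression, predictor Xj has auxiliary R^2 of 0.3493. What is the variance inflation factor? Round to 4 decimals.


Using VIF = 1/(1 - R^2_j):
1 - 0.3493 = 0.6507.
VIF = 1.5368.

1.5368


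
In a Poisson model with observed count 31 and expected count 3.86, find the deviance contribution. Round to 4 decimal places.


y/mu = 31/3.86 = 8.031088 (approx.), and ln(31/3.86) = 2.083320.
y * ln(y/mu) = 31 * 2.083320 = 64.582920.
y - mu = 27.14.
D = 2 * (64.582920 - 27.14) = 74.885840, which rounds to 74.8858.

74.8858


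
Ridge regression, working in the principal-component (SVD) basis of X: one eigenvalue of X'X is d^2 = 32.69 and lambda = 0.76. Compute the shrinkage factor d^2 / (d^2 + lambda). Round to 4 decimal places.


d^2 + lambda = 32.69 + 0.76 = 33.4500.
Shrinkage factor = 32.69/33.4500 = 0.9773.

0.9773


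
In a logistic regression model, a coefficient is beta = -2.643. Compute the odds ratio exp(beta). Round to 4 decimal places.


Odds ratio = exp(beta) = exp(-2.643).
= 0.0711.

0.0711


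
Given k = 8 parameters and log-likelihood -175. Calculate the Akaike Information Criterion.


AIC = 2*8 - 2*(-175).
= 16 + 350 = 366.

366


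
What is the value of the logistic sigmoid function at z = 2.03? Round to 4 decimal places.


First, exp(-2.0300) = 0.1313.
Then sigma(z) = 1/(1 + 0.1313) = 0.8839.

0.8839


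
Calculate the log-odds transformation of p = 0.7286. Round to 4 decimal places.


1 - p = 0.2714.
p/(1-p) = 2.6846.
logit = ln(2.6846) = 0.9875.

0.9875


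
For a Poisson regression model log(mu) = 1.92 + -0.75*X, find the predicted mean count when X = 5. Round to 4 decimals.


Compute eta = 1.92 + -0.75 * 5 = -1.8300.
Apply inverse link: mu = e^-1.8300 = 0.1604.

0.1604


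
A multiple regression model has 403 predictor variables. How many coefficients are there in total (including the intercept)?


Each predictor gets one coefficient, plus one intercept.
Total parameters = 403 + 1 = 404.

404


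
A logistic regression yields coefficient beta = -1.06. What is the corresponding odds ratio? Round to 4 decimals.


Odds ratio = exp(beta) = exp(-1.06).
= 0.3465.

0.3465


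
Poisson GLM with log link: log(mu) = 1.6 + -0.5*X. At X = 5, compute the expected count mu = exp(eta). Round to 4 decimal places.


Compute eta = 1.6 + -0.5 * 5 = -0.9000.
Apply inverse link: mu = e^-0.9000 = 0.4066.

0.4066


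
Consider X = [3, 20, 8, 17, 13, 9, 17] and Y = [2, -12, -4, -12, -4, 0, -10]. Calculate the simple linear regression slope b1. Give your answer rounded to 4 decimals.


The sample means are xbar = 12.4286 and ybar = -5.7143.
Compute S_xx = 219.7143 and S_xy = -194.8571.
Slope b1 = S_xy / S_xx = -194.8571 / 219.7143 = -0.8869.

-0.8869


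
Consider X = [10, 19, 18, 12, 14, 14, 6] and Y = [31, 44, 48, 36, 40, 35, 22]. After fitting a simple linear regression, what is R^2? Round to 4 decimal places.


The fitted line is Y = 12.1882 + 1.8353*X.
SSres = 34.7059, SStot = 443.7143.
R^2 = 1 - SSres/SStot = 0.9218.

0.9218


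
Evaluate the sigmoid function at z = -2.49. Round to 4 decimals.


Compute exp(2.4900) = 12.0613.
Sigmoid = 1 / (1 + 12.0613) = 1 / 13.0613 = 0.0766.

0.0766


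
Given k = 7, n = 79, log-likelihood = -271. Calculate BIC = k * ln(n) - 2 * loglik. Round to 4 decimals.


ln(79) = 4.369448.
k * ln(n) = 7 * 4.369448 = 30.586136.
-2L = 542.
BIC = 30.586136 + 542 = 572.586136, which rounds to 572.5861.

572.5861


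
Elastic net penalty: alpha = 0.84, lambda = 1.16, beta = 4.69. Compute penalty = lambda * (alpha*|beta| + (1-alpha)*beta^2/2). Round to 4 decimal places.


alpha * |beta| = 0.84 * 4.69 = 3.9396.
(1-alpha) * beta^2/2 = 0.16 * 21.9961/2 = 1.7597.
Total = 1.16 * (3.9396 + 1.7597) = 6.6112.

6.6112


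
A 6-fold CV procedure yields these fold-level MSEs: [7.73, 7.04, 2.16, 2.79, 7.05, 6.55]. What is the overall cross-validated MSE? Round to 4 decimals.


Total MSE across folds = 33.3200.
CV-MSE = 33.3200/6 = 5.5533.

5.5533


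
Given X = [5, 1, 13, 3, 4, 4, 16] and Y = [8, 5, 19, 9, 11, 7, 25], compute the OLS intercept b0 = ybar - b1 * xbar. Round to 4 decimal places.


First find the slope: b1 = 1.2598.
Means: xbar = 6.5714, ybar = 12.0000.
b0 = ybar - b1 * xbar = 12.0000 - 1.2598 * 6.5714 = 3.7214.

3.7214
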